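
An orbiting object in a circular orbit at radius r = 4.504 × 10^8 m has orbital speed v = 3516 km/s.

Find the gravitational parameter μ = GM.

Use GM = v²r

Convert to SI: v = 3516 km/s = 3.516e+06 m/s.
For a circular orbit v² = GM/r, so GM = v² · r.
GM = (3.516e+06)² · 4.504e+08 m³/s² ≈ 5.568e+21 m³/s² = 5.568 × 10^21 m³/s².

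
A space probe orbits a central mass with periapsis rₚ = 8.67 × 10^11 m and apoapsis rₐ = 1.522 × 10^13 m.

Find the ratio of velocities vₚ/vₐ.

Conservation of angular momentum gives rₚvₚ = rₐvₐ, so vₚ/vₐ = rₐ/rₚ.
vₚ/vₐ = 1.522e+13 / 8.67e+11 ≈ 17.55.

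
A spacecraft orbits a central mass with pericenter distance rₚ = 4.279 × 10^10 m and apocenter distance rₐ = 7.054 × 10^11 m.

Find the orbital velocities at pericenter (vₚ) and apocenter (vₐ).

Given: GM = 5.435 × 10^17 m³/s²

Use the vis-viva equation v² = GM(2/r − 1/a) with a = (rₚ + rₐ)/2 = (4.279e+10 + 7.054e+11)/2 = 3.74095e+11 m.
vₚ = √(GM · (2/rₚ − 1/a)) = √(5.435e+17 · (2/4.279e+10 − 1/3.74095e+11)) m/s ≈ 4894 m/s = 4.894 km/s.
vₐ = √(GM · (2/rₐ − 1/a)) = √(5.435e+17 · (2/7.054e+11 − 1/3.74095e+11)) m/s ≈ 296.9 m/s = 296.9 m/s.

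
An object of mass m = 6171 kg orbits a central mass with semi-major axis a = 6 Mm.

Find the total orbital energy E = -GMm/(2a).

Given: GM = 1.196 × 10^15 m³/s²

Convert to SI: a = 6 Mm = 6e+06 m.
E = −GMm / (2a).
E = −1.196e+15 · 6171 / (2 · 6e+06) J ≈ -6.15e+11 J = -615 GJ.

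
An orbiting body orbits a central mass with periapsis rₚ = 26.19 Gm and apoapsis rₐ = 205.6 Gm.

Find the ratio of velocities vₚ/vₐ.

Convert to SI: rₚ = 26.19 Gm = 2.619e+10 m; rₐ = 205.6 Gm = 2.056e+11 m.
Conservation of angular momentum gives rₚvₚ = rₐvₐ, so vₚ/vₐ = rₐ/rₚ.
vₚ/vₐ = 2.056e+11 / 2.619e+10 ≈ 7.85.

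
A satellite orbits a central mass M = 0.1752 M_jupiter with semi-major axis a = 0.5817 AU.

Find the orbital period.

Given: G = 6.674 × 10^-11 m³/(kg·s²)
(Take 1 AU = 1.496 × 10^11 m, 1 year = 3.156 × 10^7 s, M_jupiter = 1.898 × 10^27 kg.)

Convert to SI: a = 0.5817 AU = 8.70223e+10 m; M = 0.1752 M_jupiter = 3.3253e+26 kg.
GM = G · M = 6.674e-11 · 3.3253e+26 = 2.2193e+16 m³/s².
Kepler's third law: T = 2π √(a³ / GM).
Substituting a = 8.70223e+10 m and GM = 2.2193e+16 m³/s²:
T = 2π √((8.70223e+10)³ / 2.2193e+16) s
T ≈ 1.083e+09 s = 34.31 years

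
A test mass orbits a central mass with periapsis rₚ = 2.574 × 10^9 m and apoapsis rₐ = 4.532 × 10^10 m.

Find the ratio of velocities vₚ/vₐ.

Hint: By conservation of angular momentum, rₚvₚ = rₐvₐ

Conservation of angular momentum gives rₚvₚ = rₐvₐ, so vₚ/vₐ = rₐ/rₚ.
vₚ/vₐ = 4.532e+10 / 2.574e+09 ≈ 17.61.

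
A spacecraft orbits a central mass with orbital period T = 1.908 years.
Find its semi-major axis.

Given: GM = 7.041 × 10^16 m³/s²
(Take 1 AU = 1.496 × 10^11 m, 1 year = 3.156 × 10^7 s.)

Convert to SI: T = 1.908 years = 6.02165e+07 s.
Invert Kepler's third law: a = (GM · T² / (4π²))^(1/3).
Substituting T = 6.02165e+07 s and GM = 7.041e+16 m³/s²:
a = (7.041e+16 · (6.02165e+07)² / (4π²))^(1/3) m
a ≈ 1.863e+10 m = 0.1245 AU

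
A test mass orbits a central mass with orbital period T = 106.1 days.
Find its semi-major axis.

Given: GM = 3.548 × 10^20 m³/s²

Convert to SI: T = 106.1 days = 9.16704e+06 s.
Invert Kepler's third law: a = (GM · T² / (4π²))^(1/3).
Substituting T = 9.16704e+06 s and GM = 3.548e+20 m³/s²:
a = (3.548e+20 · (9.16704e+06)² / (4π²))^(1/3) m
a ≈ 9.107e+10 m = 91.07 Gm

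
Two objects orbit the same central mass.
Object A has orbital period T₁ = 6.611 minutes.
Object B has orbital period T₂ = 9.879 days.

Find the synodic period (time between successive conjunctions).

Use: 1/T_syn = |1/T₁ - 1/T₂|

Convert to SI: T₁ = 6.611 minutes = 396.66 s; T₂ = 9.879 days = 853546 s.
T_syn = |T₁ · T₂ / (T₁ − T₂)|.
T_syn = |396.66 · 853546 / (396.66 − 853546)| s ≈ 396.8 s = 6.614 minutes.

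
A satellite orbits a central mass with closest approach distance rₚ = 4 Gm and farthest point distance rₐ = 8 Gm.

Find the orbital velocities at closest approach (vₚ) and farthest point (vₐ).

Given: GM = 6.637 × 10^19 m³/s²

Convert to SI: rₚ = 4 Gm = 4e+09 m; rₐ = 8 Gm = 8e+09 m.
Use the vis-viva equation v² = GM(2/r − 1/a) with a = (rₚ + rₐ)/2 = (4e+09 + 8e+09)/2 = 6e+09 m.
vₚ = √(GM · (2/rₚ − 1/a)) = √(6.637e+19 · (2/4e+09 − 1/6e+09)) m/s ≈ 1.487e+05 m/s = 148.7 km/s.
vₐ = √(GM · (2/rₐ − 1/a)) = √(6.637e+19 · (2/8e+09 − 1/6e+09)) m/s ≈ 7.437e+04 m/s = 74.37 km/s.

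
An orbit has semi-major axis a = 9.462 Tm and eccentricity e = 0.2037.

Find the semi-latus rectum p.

Convert to SI: a = 9.462 Tm = 9.462e+12 m.
p = a (1 − e²).
p = 9.462e+12 · (1 − (0.2037)²) = 9.462e+12 · 0.958506 ≈ 9.069e+12 m = 9.069 Tm.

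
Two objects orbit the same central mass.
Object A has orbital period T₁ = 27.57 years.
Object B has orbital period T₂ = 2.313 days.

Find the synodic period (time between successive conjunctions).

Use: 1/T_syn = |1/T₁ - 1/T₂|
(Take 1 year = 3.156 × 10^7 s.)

Convert to SI: T₁ = 27.57 years = 8.70109e+08 s; T₂ = 2.313 days = 199843 s.
T_syn = |T₁ · T₂ / (T₁ − T₂)|.
T_syn = |8.70109e+08 · 199843 / (8.70109e+08 − 199843)| s ≈ 1.999e+05 s = 2.314 days.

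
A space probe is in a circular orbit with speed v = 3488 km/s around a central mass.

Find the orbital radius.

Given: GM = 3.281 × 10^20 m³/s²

Convert to SI: v = 3488 km/s = 3.488e+06 m/s.
For a circular orbit, v² = GM / r, so r = GM / v².
r = 3.281e+20 / (3.488e+06)² m ≈ 2.697e+07 m = 26.97 Mm.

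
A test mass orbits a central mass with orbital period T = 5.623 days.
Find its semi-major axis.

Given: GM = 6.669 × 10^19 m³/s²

Convert to SI: T = 5.623 days = 485827 s.
Invert Kepler's third law: a = (GM · T² / (4π²))^(1/3).
Substituting T = 485827 s and GM = 6.669e+19 m³/s²:
a = (6.669e+19 · (485827)² / (4π²))^(1/3) m
a ≈ 7.36e+09 m = 7.36 × 10^9 m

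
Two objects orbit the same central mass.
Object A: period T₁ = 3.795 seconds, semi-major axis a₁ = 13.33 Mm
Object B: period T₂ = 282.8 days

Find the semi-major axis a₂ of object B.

Convert to SI: a₁ = 13.33 Mm = 1.333e+07 m; T₂ = 282.8 days = 2.44339e+07 s.
Kepler's third law: (T₁/T₂)² = (a₁/a₂)³ ⇒ a₂ = a₁ · (T₂/T₁)^(2/3).
T₂/T₁ = 2.44339e+07 / 3.795 = 6.43845e+06.
a₂ = 1.333e+07 · (6.43845e+06)^(2/3) m ≈ 4.613e+11 m = 461.3 Gm.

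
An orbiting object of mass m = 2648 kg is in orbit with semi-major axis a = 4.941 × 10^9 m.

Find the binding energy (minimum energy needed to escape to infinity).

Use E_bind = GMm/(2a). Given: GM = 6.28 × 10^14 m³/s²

Total orbital energy is E = −GMm/(2a); binding energy is E_bind = −E = GMm/(2a).
E_bind = 6.28e+14 · 2648 / (2 · 4.941e+09) J ≈ 1.683e+08 J = 168.3 MJ.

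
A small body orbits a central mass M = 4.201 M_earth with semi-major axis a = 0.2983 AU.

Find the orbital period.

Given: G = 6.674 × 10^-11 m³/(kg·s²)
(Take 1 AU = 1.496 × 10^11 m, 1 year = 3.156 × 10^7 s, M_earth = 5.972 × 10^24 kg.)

Convert to SI: a = 0.2983 AU = 4.46257e+10 m; M = 4.201 M_earth = 2.50884e+25 kg.
GM = G · M = 6.674e-11 · 2.50884e+25 = 1.6744e+15 m³/s².
Kepler's third law: T = 2π √(a³ / GM).
Substituting a = 4.46257e+10 m and GM = 1.6744e+15 m³/s²:
T = 2π √((4.46257e+10)³ / 1.6744e+15) s
T ≈ 1.448e+09 s = 45.87 years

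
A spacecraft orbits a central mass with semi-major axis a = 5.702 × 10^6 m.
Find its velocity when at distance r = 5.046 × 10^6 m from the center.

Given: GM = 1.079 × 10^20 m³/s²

Vis-viva: v = √(GM · (2/r − 1/a)).
2/r − 1/a = 2/5.046e+06 − 1/5.702e+06 = 2.20976e-07 m⁻¹.
v = √(1.079e+20 · 2.20976e-07) m/s ≈ 4.883e+06 m/s = 4883 km/s.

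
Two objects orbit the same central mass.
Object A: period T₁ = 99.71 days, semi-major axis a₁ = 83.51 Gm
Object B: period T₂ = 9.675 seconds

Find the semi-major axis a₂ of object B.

Convert to SI: T₁ = 99.71 days = 8.61494e+06 s; a₁ = 83.51 Gm = 8.351e+10 m.
Kepler's third law: (T₁/T₂)² = (a₁/a₂)³ ⇒ a₂ = a₁ · (T₂/T₁)^(2/3).
T₂/T₁ = 9.675 / 8.61494e+06 = 1.12305e-06.
a₂ = 8.351e+10 · (1.12305e-06)^(2/3) m ≈ 9.023e+06 m = 9.023 Mm.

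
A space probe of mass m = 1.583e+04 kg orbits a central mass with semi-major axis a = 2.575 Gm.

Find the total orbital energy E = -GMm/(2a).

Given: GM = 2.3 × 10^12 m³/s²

Convert to SI: a = 2.575 Gm = 2.575e+09 m.
E = −GMm / (2a).
E = −2.3e+12 · 1.583e+04 / (2 · 2.575e+09) J ≈ -7.07e+06 J = -7.07 MJ.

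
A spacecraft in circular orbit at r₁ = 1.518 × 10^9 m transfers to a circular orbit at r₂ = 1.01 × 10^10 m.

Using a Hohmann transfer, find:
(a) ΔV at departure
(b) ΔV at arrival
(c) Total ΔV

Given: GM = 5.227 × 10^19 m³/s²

Transfer semi-major axis: a_t = (r₁ + r₂)/2 = (1.518e+09 + 1.01e+10)/2 = 5.809e+09 m.
Circular speeds: v₁ = √(GM/r₁) = 185563 m/s, v₂ = √(GM/r₂) = 71939.2 m/s.
Transfer speeds (vis-viva v² = GM(2/r − 1/a_t)): v₁ᵗ = 244681 m/s, v₂ᵗ = 36774.8 m/s.
(a) ΔV₁ = |v₁ᵗ − v₁| ≈ 5.912e+04 m/s = 59.12 km/s.
(b) ΔV₂ = |v₂ − v₂ᵗ| ≈ 3.516e+04 m/s = 35.16 km/s.
(c) ΔV_total = ΔV₁ + ΔV₂ ≈ 9.428e+04 m/s = 94.28 km/s.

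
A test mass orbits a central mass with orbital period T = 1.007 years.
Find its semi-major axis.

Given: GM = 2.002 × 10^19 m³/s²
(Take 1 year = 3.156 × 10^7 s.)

Convert to SI: T = 1.007 years = 3.17809e+07 s.
Invert Kepler's third law: a = (GM · T² / (4π²))^(1/3).
Substituting T = 3.17809e+07 s and GM = 2.002e+19 m³/s²:
a = (2.002e+19 · (3.17809e+07)² / (4π²))^(1/3) m
a ≈ 8.001e+10 m = 80.01 Gm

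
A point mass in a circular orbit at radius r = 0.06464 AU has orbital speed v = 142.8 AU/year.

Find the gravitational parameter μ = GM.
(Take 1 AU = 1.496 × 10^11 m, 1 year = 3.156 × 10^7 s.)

Convert to SI: r = 0.06464 AU = 9.67014e+09 m; v = 142.8 AU/year = 676897 m/s.
For a circular orbit v² = GM/r, so GM = v² · r.
GM = (676897)² · 9.67014e+09 m³/s² ≈ 4.431e+21 m³/s² = 4.431 × 10^21 m³/s².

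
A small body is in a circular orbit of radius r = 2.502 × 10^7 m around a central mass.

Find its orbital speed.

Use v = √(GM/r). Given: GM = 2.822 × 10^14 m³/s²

For a circular orbit, gravity supplies the centripetal force, so v = √(GM / r).
v = √(2.822e+14 / 2.502e+07) m/s ≈ 3358 m/s = 3.358 km/s.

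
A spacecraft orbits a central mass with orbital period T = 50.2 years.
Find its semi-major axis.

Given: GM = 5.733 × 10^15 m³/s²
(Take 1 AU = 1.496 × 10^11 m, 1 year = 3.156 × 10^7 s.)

Convert to SI: T = 50.2 years = 1.58431e+09 s.
Invert Kepler's third law: a = (GM · T² / (4π²))^(1/3).
Substituting T = 1.58431e+09 s and GM = 5.733e+15 m³/s²:
a = (5.733e+15 · (1.58431e+09)² / (4π²))^(1/3) m
a ≈ 7.143e+10 m = 0.4775 AU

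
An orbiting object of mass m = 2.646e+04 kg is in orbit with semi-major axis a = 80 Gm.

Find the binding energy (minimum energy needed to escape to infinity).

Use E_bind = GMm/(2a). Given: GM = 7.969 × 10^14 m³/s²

Convert to SI: a = 80 Gm = 8e+10 m.
Total orbital energy is E = −GMm/(2a); binding energy is E_bind = −E = GMm/(2a).
E_bind = 7.969e+14 · 2.646e+04 / (2 · 8e+10) J ≈ 1.318e+08 J = 131.8 MJ.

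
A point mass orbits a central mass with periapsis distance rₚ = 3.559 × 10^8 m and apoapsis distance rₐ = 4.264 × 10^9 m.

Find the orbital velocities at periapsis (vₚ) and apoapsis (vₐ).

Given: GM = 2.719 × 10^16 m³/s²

Use the vis-viva equation v² = GM(2/r − 1/a) with a = (rₚ + rₐ)/2 = (3.559e+08 + 4.264e+09)/2 = 2.30995e+09 m.
vₚ = √(GM · (2/rₚ − 1/a)) = √(2.719e+16 · (2/3.559e+08 − 1/2.30995e+09)) m/s ≈ 1.188e+04 m/s = 11.88 km/s.
vₐ = √(GM · (2/rₐ − 1/a)) = √(2.719e+16 · (2/4.264e+09 − 1/2.30995e+09)) m/s ≈ 991.2 m/s = 991.2 m/s.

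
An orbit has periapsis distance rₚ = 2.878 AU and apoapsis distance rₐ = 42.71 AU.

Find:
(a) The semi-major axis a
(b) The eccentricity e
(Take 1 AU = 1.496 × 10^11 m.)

Convert to SI: rₚ = 2.878 AU = 4.30549e+11 m; rₐ = 42.71 AU = 6.38942e+12 m.
(a) a = (rₚ + rₐ) / 2 = (4.30549e+11 + 6.38942e+12) / 2 ≈ 3.41e+12 m = 22.79 AU.
(b) e = (rₐ − rₚ) / (rₐ + rₚ) = (6.38942e+12 − 4.30549e+11) / (6.38942e+12 + 4.30549e+11) ≈ 0.8737.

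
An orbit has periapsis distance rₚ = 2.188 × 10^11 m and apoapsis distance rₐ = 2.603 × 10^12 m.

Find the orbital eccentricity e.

e = (rₐ − rₚ) / (rₐ + rₚ).
e = (2.603e+12 − 2.188e+11) / (2.603e+12 + 2.188e+11) = 2.3842e+12 / 2.8218e+12 ≈ 0.8449.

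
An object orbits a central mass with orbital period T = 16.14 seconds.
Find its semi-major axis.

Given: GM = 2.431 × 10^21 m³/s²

Invert Kepler's third law: a = (GM · T² / (4π²))^(1/3).
Substituting T = 16.14 s and GM = 2.431e+21 m³/s²:
a = (2.431e+21 · (16.14)² / (4π²))^(1/3) m
a ≈ 2.522e+07 m = 25.22 Mm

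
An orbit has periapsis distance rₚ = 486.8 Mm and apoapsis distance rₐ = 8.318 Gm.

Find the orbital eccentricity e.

Convert to SI: rₚ = 486.8 Mm = 4.868e+08 m; rₐ = 8.318 Gm = 8.318e+09 m.
e = (rₐ − rₚ) / (rₐ + rₚ).
e = (8.318e+09 − 4.868e+08) / (8.318e+09 + 4.868e+08) = 7.8312e+09 / 8.8048e+09 ≈ 0.8894.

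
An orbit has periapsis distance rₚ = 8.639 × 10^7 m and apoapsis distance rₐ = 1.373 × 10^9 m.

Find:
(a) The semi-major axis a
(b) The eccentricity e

(a) a = (rₚ + rₐ) / 2 = (8.639e+07 + 1.373e+09) / 2 ≈ 7.297e+08 m = 7.297 × 10^8 m.
(b) e = (rₐ − rₚ) / (rₐ + rₚ) = (1.373e+09 − 8.639e+07) / (1.373e+09 + 8.639e+07) ≈ 0.8816.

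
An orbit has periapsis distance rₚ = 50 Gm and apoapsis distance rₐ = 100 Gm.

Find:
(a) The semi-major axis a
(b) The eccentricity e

Convert to SI: rₚ = 50 Gm = 5e+10 m; rₐ = 100 Gm = 1e+11 m.
(a) a = (rₚ + rₐ) / 2 = (5e+10 + 1e+11) / 2 ≈ 7.5e+10 m = 75 Gm.
(b) e = (rₐ − rₚ) / (rₐ + rₚ) = (1e+11 − 5e+10) / (1e+11 + 5e+10) ≈ 0.3333.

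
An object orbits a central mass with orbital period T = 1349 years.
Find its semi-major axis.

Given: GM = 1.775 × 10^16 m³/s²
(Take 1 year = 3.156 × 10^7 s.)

Convert to SI: T = 1349 years = 4.25744e+10 s.
Invert Kepler's third law: a = (GM · T² / (4π²))^(1/3).
Substituting T = 4.25744e+10 s and GM = 1.775e+16 m³/s²:
a = (1.775e+16 · (4.25744e+10)² / (4π²))^(1/3) m
a ≈ 9.341e+11 m = 9.341 × 10^11 m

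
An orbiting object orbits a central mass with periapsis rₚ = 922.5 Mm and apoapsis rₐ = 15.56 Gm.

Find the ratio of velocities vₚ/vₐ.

Convert to SI: rₚ = 922.5 Mm = 9.225e+08 m; rₐ = 15.56 Gm = 1.556e+10 m.
Conservation of angular momentum gives rₚvₚ = rₐvₐ, so vₚ/vₐ = rₐ/rₚ.
vₚ/vₐ = 1.556e+10 / 9.225e+08 ≈ 16.87.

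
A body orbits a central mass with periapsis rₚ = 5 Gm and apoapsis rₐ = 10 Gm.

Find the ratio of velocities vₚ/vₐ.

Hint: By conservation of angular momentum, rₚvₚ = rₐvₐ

Convert to SI: rₚ = 5 Gm = 5e+09 m; rₐ = 10 Gm = 1e+10 m.
Conservation of angular momentum gives rₚvₚ = rₐvₐ, so vₚ/vₐ = rₐ/rₚ.
vₚ/vₐ = 1e+10 / 5e+09 ≈ 2.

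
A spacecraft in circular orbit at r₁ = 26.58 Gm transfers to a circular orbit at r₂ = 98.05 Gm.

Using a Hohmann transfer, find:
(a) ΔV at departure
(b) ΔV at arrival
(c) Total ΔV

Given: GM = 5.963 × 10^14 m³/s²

Convert to SI: r₁ = 26.58 Gm = 2.658e+10 m; r₂ = 98.05 Gm = 9.805e+10 m.
Transfer semi-major axis: a_t = (r₁ + r₂)/2 = (2.658e+10 + 9.805e+10)/2 = 6.2315e+10 m.
Circular speeds: v₁ = √(GM/r₁) = 149.78 m/s, v₂ = √(GM/r₂) = 77.9846 m/s.
Transfer speeds (vis-viva v² = GM(2/r − 1/a_t)): v₁ᵗ = 187.881 m/s, v₂ᵗ = 50.9319 m/s.
(a) ΔV₁ = |v₁ᵗ − v₁| ≈ 38.1 m/s = 38.1 m/s.
(b) ΔV₂ = |v₂ − v₂ᵗ| ≈ 27.05 m/s = 27.05 m/s.
(c) ΔV_total = ΔV₁ + ΔV₂ ≈ 65.15 m/s = 65.15 m/s.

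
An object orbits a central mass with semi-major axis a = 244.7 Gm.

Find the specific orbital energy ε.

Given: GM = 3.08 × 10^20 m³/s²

Convert to SI: a = 244.7 Gm = 2.447e+11 m.
ε = −GM / (2a).
ε = −3.08e+20 / (2 · 2.447e+11) J/kg ≈ -6.293e+08 J/kg = -629.3 MJ/kg.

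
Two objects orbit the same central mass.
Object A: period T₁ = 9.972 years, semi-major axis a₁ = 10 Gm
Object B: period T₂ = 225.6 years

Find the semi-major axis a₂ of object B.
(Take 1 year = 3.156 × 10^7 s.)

Convert to SI: T₁ = 9.972 years = 3.14716e+08 s; a₁ = 10 Gm = 1e+10 m; T₂ = 225.6 years = 7.11994e+09 s.
Kepler's third law: (T₁/T₂)² = (a₁/a₂)³ ⇒ a₂ = a₁ · (T₂/T₁)^(2/3).
T₂/T₁ = 7.11994e+09 / 3.14716e+08 = 22.6233.
a₂ = 1e+10 · (22.6233)^(2/3) m ≈ 7.999e+10 m = 79.99 Gm.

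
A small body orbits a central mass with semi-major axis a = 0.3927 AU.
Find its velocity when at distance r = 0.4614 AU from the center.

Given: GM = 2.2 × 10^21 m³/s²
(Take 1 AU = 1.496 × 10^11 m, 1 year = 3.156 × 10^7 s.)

Convert to SI: a = 0.3927 AU = 5.87479e+10 m; r = 0.4614 AU = 6.90254e+10 m.
Vis-viva: v = √(GM · (2/r − 1/a)).
2/r − 1/a = 2/6.90254e+10 − 1/5.87479e+10 = 1.19529e-11 m⁻¹.
v = √(2.2e+21 · 1.19529e-11) m/s ≈ 1.622e+05 m/s = 34.21 AU/year.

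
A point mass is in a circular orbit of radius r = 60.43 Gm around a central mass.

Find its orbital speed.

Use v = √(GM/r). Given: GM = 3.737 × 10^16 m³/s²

Convert to SI: r = 60.43 Gm = 6.043e+10 m.
For a circular orbit, gravity supplies the centripetal force, so v = √(GM / r).
v = √(3.737e+16 / 6.043e+10) m/s ≈ 786.4 m/s = 786.4 m/s.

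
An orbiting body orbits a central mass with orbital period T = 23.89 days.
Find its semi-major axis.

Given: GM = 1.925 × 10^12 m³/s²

Convert to SI: T = 23.89 days = 2.0641e+06 s.
Invert Kepler's third law: a = (GM · T² / (4π²))^(1/3).
Substituting T = 2.0641e+06 s and GM = 1.925e+12 m³/s²:
a = (1.925e+12 · (2.0641e+06)² / (4π²))^(1/3) m
a ≈ 5.923e+07 m = 59.23 Mm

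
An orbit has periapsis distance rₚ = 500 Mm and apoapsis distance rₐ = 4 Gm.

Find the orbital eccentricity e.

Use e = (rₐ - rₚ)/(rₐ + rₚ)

Convert to SI: rₚ = 500 Mm = 5e+08 m; rₐ = 4 Gm = 4e+09 m.
e = (rₐ − rₚ) / (rₐ + rₚ).
e = (4e+09 − 5e+08) / (4e+09 + 5e+08) = 3.5e+09 / 4.5e+09 ≈ 0.7778.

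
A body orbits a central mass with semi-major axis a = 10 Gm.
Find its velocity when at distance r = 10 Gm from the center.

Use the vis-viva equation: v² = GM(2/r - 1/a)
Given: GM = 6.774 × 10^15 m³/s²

Convert to SI: a = 10 Gm = 1e+10 m; r = 10 Gm = 1e+10 m.
Vis-viva: v = √(GM · (2/r − 1/a)).
2/r − 1/a = 2/1e+10 − 1/1e+10 = 1e-10 m⁻¹.
v = √(6.774e+15 · 1e-10) m/s ≈ 823 m/s = 823 m/s.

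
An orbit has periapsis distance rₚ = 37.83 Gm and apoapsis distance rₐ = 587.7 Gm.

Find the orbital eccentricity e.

Convert to SI: rₚ = 37.83 Gm = 3.783e+10 m; rₐ = 587.7 Gm = 5.877e+11 m.
e = (rₐ − rₚ) / (rₐ + rₚ).
e = (5.877e+11 − 3.783e+10) / (5.877e+11 + 3.783e+10) = 5.4987e+11 / 6.2553e+11 ≈ 0.879.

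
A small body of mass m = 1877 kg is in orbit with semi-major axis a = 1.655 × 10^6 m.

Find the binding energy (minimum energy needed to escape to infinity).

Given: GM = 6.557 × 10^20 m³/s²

Total orbital energy is E = −GMm/(2a); binding energy is E_bind = −E = GMm/(2a).
E_bind = 6.557e+20 · 1877 / (2 · 1.655e+06) J ≈ 3.718e+17 J = 371.8 PJ.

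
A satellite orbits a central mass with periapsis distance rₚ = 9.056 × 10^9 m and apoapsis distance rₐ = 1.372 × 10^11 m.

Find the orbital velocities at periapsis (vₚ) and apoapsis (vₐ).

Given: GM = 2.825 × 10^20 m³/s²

Use the vis-viva equation v² = GM(2/r − 1/a) with a = (rₚ + rₐ)/2 = (9.056e+09 + 1.372e+11)/2 = 7.3128e+10 m.
vₚ = √(GM · (2/rₚ − 1/a)) = √(2.825e+20 · (2/9.056e+09 − 1/7.3128e+10)) m/s ≈ 2.419e+05 m/s = 241.9 km/s.
vₐ = √(GM · (2/rₐ − 1/a)) = √(2.825e+20 · (2/1.372e+11 − 1/7.3128e+10)) m/s ≈ 1.597e+04 m/s = 15.97 km/s.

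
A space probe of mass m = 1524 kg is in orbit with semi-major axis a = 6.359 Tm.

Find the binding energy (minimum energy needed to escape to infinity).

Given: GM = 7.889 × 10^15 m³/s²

Convert to SI: a = 6.359 Tm = 6.359e+12 m.
Total orbital energy is E = −GMm/(2a); binding energy is E_bind = −E = GMm/(2a).
E_bind = 7.889e+15 · 1524 / (2 · 6.359e+12) J ≈ 9.453e+05 J = 945.3 kJ.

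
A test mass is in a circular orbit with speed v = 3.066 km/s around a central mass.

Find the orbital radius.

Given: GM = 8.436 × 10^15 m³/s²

Convert to SI: v = 3.066 km/s = 3066 m/s.
For a circular orbit, v² = GM / r, so r = GM / v².
r = 8.436e+15 / (3066)² m ≈ 8.974e+08 m = 897.4 Mm.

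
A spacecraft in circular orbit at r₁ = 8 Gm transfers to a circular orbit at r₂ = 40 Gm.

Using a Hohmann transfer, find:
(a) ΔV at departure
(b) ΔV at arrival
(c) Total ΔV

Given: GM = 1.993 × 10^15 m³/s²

Convert to SI: r₁ = 8 Gm = 8e+09 m; r₂ = 40 Gm = 4e+10 m.
Transfer semi-major axis: a_t = (r₁ + r₂)/2 = (8e+09 + 4e+10)/2 = 2.4e+10 m.
Circular speeds: v₁ = √(GM/r₁) = 499.124 m/s, v₂ = √(GM/r₂) = 223.215 m/s.
Transfer speeds (vis-viva v² = GM(2/r − 1/a_t)): v₁ᵗ = 644.367 m/s, v₂ᵗ = 128.873 m/s.
(a) ΔV₁ = |v₁ᵗ − v₁| ≈ 145.2 m/s = 145.2 m/s.
(b) ΔV₂ = |v₂ − v₂ᵗ| ≈ 94.34 m/s = 94.34 m/s.
(c) ΔV_total = ΔV₁ + ΔV₂ ≈ 239.6 m/s = 239.6 m/s.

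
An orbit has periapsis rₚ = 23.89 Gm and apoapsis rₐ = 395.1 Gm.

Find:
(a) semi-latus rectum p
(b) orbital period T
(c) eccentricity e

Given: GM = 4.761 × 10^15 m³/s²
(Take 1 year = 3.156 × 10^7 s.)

Convert to SI: rₚ = 23.89 Gm = 2.389e+10 m; rₐ = 395.1 Gm = 3.951e+11 m.
(a) From a = (rₚ + rₐ)/2 = 2.09495e+11 m and e = (rₐ − rₚ)/(rₐ + rₚ) = 0.885964, p = a(1 − e²) = 2.09495e+11 · (1 − (0.885964)²) ≈ 4.506e+10 m
(b) With a = (rₚ + rₐ)/2 = 2.09495e+11 m, T = 2π √(a³/GM) = 2π √((2.09495e+11)³/4.761e+15) s ≈ 8.732e+09 s
(c) e = (rₐ − rₚ)/(rₐ + rₚ) = (3.951e+11 − 2.389e+10)/(3.951e+11 + 2.389e+10) ≈ 0.886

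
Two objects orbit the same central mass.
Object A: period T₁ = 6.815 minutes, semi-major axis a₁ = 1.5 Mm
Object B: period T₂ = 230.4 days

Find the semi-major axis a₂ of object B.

Convert to SI: T₁ = 6.815 minutes = 408.9 s; a₁ = 1.5 Mm = 1.5e+06 m; T₂ = 230.4 days = 1.99066e+07 s.
Kepler's third law: (T₁/T₂)² = (a₁/a₂)³ ⇒ a₂ = a₁ · (T₂/T₁)^(2/3).
T₂/T₁ = 1.99066e+07 / 408.9 = 48683.2.
a₂ = 1.5e+06 · (48683.2)^(2/3) m ≈ 2e+09 m = 2 Gm.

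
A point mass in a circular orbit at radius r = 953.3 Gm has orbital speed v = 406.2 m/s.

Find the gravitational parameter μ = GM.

Convert to SI: r = 953.3 Gm = 9.533e+11 m.
For a circular orbit v² = GM/r, so GM = v² · r.
GM = (406.2)² · 9.533e+11 m³/s² ≈ 1.573e+17 m³/s² = 1.573 × 10^17 m³/s².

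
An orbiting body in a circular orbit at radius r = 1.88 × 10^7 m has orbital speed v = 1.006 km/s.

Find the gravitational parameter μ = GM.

Convert to SI: v = 1.006 km/s = 1006 m/s.
For a circular orbit v² = GM/r, so GM = v² · r.
GM = (1006)² · 1.88e+07 m³/s² ≈ 1.903e+13 m³/s² = 1.903 × 10^13 m³/s².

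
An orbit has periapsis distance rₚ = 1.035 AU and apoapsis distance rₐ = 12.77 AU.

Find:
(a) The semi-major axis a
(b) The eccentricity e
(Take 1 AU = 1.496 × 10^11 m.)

Convert to SI: rₚ = 1.035 AU = 1.54836e+11 m; rₐ = 12.77 AU = 1.91039e+12 m.
(a) a = (rₚ + rₐ) / 2 = (1.54836e+11 + 1.91039e+12) / 2 ≈ 1.033e+12 m = 6.902 AU.
(b) e = (rₐ − rₚ) / (rₐ + rₚ) = (1.91039e+12 − 1.54836e+11) / (1.91039e+12 + 1.54836e+11) ≈ 0.8501.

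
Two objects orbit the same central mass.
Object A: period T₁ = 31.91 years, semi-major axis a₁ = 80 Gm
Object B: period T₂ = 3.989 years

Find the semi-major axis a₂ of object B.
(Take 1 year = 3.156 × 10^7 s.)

Convert to SI: T₁ = 31.91 years = 1.00708e+09 s; a₁ = 80 Gm = 8e+10 m; T₂ = 3.989 years = 1.25893e+08 s.
Kepler's third law: (T₁/T₂)² = (a₁/a₂)³ ⇒ a₂ = a₁ · (T₂/T₁)^(2/3).
T₂/T₁ = 1.25893e+08 / 1.00708e+09 = 0.125008.
a₂ = 8e+10 · (0.125008)^(2/3) m ≈ 2e+10 m = 20 Gm.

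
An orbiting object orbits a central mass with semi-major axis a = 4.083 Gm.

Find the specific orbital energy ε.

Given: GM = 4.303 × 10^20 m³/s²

Convert to SI: a = 4.083 Gm = 4.083e+09 m.
ε = −GM / (2a).
ε = −4.303e+20 / (2 · 4.083e+09) J/kg ≈ -5.269e+10 J/kg = -52.69 GJ/kg.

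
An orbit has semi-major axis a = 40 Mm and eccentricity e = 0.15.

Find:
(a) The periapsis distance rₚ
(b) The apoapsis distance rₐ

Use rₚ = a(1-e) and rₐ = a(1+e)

Convert to SI: a = 40 Mm = 4e+07 m.
(a) rₚ = a(1 − e) = 4e+07 · (1 − 0.15) = 4e+07 · 0.85 ≈ 3.4e+07 m = 34 Mm.
(b) rₐ = a(1 + e) = 4e+07 · (1 + 0.15) = 4e+07 · 1.15 ≈ 4.6e+07 m = 46 Mm.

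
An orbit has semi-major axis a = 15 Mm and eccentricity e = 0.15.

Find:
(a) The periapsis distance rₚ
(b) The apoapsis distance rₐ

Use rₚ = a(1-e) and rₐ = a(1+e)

Convert to SI: a = 15 Mm = 1.5e+07 m.
(a) rₚ = a(1 − e) = 1.5e+07 · (1 − 0.15) = 1.5e+07 · 0.85 ≈ 1.275e+07 m = 12.75 Mm.
(b) rₐ = a(1 + e) = 1.5e+07 · (1 + 0.15) = 1.5e+07 · 1.15 ≈ 1.725e+07 m = 17.25 Mm.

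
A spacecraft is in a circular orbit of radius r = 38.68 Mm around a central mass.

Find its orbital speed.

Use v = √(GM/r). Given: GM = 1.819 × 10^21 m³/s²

Convert to SI: r = 38.68 Mm = 3.868e+07 m.
For a circular orbit, gravity supplies the centripetal force, so v = √(GM / r).
v = √(1.819e+21 / 3.868e+07) m/s ≈ 6.858e+06 m/s = 6858 km/s.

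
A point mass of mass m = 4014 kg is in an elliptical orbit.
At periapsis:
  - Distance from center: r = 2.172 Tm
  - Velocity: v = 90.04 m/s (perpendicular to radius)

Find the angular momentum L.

Convert to SI: r = 2.172 Tm = 2.172e+12 m.
Since v is perpendicular to r, L = m · v · r.
L = 4014 · 90.04 · 2.172e+12 kg·m²/s ≈ 7.85e+17 kg·m²/s.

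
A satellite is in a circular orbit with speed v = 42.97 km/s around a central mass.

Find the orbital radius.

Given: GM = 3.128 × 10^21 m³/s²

Convert to SI: v = 42.97 km/s = 42970 m/s.
For a circular orbit, v² = GM / r, so r = GM / v².
r = 3.128e+21 / (42970)² m ≈ 1.694e+12 m = 1.694 Tm.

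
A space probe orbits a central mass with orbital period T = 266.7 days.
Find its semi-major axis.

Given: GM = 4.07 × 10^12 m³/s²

Convert to SI: T = 266.7 days = 2.30429e+07 s.
Invert Kepler's third law: a = (GM · T² / (4π²))^(1/3).
Substituting T = 2.30429e+07 s and GM = 4.07e+12 m³/s²:
a = (4.07e+12 · (2.30429e+07)² / (4π²))^(1/3) m
a ≈ 3.797e+08 m = 379.7 Mm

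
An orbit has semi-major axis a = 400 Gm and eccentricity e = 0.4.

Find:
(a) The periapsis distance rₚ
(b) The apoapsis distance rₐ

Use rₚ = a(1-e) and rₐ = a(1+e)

Convert to SI: a = 400 Gm = 4e+11 m.
(a) rₚ = a(1 − e) = 4e+11 · (1 − 0.4) = 4e+11 · 0.6 ≈ 2.4e+11 m = 240 Gm.
(b) rₐ = a(1 + e) = 4e+11 · (1 + 0.4) = 4e+11 · 1.4 ≈ 5.6e+11 m = 560 Gm.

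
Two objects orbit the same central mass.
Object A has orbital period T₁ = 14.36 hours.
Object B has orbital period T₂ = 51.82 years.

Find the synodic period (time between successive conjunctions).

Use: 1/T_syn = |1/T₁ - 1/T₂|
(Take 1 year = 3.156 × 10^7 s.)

Convert to SI: T₁ = 14.36 hours = 51696 s; T₂ = 51.82 years = 1.63544e+09 s.
T_syn = |T₁ · T₂ / (T₁ − T₂)|.
T_syn = |51696 · 1.63544e+09 / (51696 − 1.63544e+09)| s ≈ 5.17e+04 s = 14.36 hours.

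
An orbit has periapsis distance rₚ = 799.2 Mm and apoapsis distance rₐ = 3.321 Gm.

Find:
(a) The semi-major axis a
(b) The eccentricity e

Convert to SI: rₚ = 799.2 Mm = 7.992e+08 m; rₐ = 3.321 Gm = 3.321e+09 m.
(a) a = (rₚ + rₐ) / 2 = (7.992e+08 + 3.321e+09) / 2 ≈ 2.06e+09 m = 2.06 Gm.
(b) e = (rₐ − rₚ) / (rₐ + rₚ) = (3.321e+09 − 7.992e+08) / (3.321e+09 + 7.992e+08) ≈ 0.6121.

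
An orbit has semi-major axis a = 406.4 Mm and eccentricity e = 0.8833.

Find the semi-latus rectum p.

Convert to SI: a = 406.4 Mm = 4.064e+08 m.
p = a (1 − e²).
p = 4.064e+08 · (1 − (0.8833)²) = 4.064e+08 · 0.219781 ≈ 8.932e+07 m = 89.32 Mm.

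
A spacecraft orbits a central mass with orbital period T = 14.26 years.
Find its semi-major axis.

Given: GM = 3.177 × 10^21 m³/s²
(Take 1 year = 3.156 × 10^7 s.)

Convert to SI: T = 14.26 years = 4.50046e+08 s.
Invert Kepler's third law: a = (GM · T² / (4π²))^(1/3).
Substituting T = 4.50046e+08 s and GM = 3.177e+21 m³/s²:
a = (3.177e+21 · (4.50046e+08)² / (4π²))^(1/3) m
a ≈ 2.535e+12 m = 2.535 × 10^12 m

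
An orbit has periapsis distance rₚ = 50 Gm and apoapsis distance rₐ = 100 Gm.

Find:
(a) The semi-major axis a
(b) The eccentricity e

Convert to SI: rₚ = 50 Gm = 5e+10 m; rₐ = 100 Gm = 1e+11 m.
(a) a = (rₚ + rₐ) / 2 = (5e+10 + 1e+11) / 2 ≈ 7.5e+10 m = 75 Gm.
(b) e = (rₐ − rₚ) / (rₐ + rₚ) = (1e+11 − 5e+10) / (1e+11 + 5e+10) ≈ 0.3333.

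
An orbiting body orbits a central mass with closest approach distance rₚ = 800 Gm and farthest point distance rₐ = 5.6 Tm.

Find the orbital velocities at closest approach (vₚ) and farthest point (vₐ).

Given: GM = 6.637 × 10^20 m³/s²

Convert to SI: rₚ = 800 Gm = 8e+11 m; rₐ = 5.6 Tm = 5.6e+12 m.
Use the vis-viva equation v² = GM(2/r − 1/a) with a = (rₚ + rₐ)/2 = (8e+11 + 5.6e+12)/2 = 3.2e+12 m.
vₚ = √(GM · (2/rₚ − 1/a)) = √(6.637e+20 · (2/8e+11 − 1/3.2e+12)) m/s ≈ 3.81e+04 m/s = 38.1 km/s.
vₐ = √(GM · (2/rₐ − 1/a)) = √(6.637e+20 · (2/5.6e+12 − 1/3.2e+12)) m/s ≈ 5443 m/s = 5.443 km/s.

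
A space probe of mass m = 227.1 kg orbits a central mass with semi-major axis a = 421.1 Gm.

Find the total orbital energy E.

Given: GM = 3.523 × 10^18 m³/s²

Convert to SI: a = 421.1 Gm = 4.211e+11 m.
E = −GMm / (2a).
E = −3.523e+18 · 227.1 / (2 · 4.211e+11) J ≈ -9.5e+08 J = -950 MJ.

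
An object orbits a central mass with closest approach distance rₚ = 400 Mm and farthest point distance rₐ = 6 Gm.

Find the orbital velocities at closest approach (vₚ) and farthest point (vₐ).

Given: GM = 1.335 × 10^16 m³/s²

Convert to SI: rₚ = 400 Mm = 4e+08 m; rₐ = 6 Gm = 6e+09 m.
Use the vis-viva equation v² = GM(2/r − 1/a) with a = (rₚ + rₐ)/2 = (4e+08 + 6e+09)/2 = 3.2e+09 m.
vₚ = √(GM · (2/rₚ − 1/a)) = √(1.335e+16 · (2/4e+08 − 1/3.2e+09)) m/s ≈ 7911 m/s = 7.911 km/s.
vₐ = √(GM · (2/rₐ − 1/a)) = √(1.335e+16 · (2/6e+09 − 1/3.2e+09)) m/s ≈ 527.4 m/s = 527.4 m/s.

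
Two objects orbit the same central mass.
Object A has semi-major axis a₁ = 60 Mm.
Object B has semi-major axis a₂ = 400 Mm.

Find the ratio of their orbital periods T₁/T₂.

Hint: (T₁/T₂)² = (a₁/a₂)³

Convert to SI: a₁ = 60 Mm = 6e+07 m; a₂ = 400 Mm = 4e+08 m.
From Kepler's third law, (T₁/T₂)² = (a₁/a₂)³, so T₁/T₂ = (a₁/a₂)^(3/2).
a₁/a₂ = 6e+07 / 4e+08 = 0.15.
T₁/T₂ = (0.15)^(3/2) ≈ 0.05809.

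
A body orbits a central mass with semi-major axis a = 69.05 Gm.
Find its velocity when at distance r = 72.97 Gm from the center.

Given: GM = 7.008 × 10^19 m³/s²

Convert to SI: a = 69.05 Gm = 6.905e+10 m; r = 72.97 Gm = 7.297e+10 m.
Vis-viva: v = √(GM · (2/r − 1/a)).
2/r − 1/a = 2/7.297e+10 − 1/6.905e+10 = 1.29263e-11 m⁻¹.
v = √(7.008e+19 · 1.29263e-11) m/s ≈ 3.01e+04 m/s = 30.1 km/s.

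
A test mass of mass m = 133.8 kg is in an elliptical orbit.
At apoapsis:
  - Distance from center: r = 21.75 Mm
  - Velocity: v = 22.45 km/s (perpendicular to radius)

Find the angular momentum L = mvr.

Convert to SI: r = 21.75 Mm = 2.175e+07 m; v = 22.45 km/s = 22450 m/s.
Since v is perpendicular to r, L = m · v · r.
L = 133.8 · 22450 · 2.175e+07 kg·m²/s ≈ 6.533e+13 kg·m²/s.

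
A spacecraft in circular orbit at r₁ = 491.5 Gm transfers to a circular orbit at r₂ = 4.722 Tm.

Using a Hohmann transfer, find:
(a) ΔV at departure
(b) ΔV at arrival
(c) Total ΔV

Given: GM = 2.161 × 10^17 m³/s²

Convert to SI: r₁ = 491.5 Gm = 4.915e+11 m; r₂ = 4.722 Tm = 4.722e+12 m.
Transfer semi-major axis: a_t = (r₁ + r₂)/2 = (4.915e+11 + 4.722e+12)/2 = 2.60675e+12 m.
Circular speeds: v₁ = √(GM/r₁) = 663.08 m/s, v₂ = √(GM/r₂) = 213.926 m/s.
Transfer speeds (vis-viva v² = GM(2/r − 1/a_t)): v₁ᵗ = 892.44 m/s, v₂ᵗ = 92.8916 m/s.
(a) ΔV₁ = |v₁ᵗ − v₁| ≈ 229.4 m/s = 229.4 m/s.
(b) ΔV₂ = |v₂ − v₂ᵗ| ≈ 121 m/s = 121 m/s.
(c) ΔV_total = ΔV₁ + ΔV₂ ≈ 350.4 m/s = 350.4 m/s.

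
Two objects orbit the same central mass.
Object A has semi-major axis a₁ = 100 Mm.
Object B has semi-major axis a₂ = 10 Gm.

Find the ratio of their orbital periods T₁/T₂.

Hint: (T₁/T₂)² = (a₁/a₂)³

Convert to SI: a₁ = 100 Mm = 1e+08 m; a₂ = 10 Gm = 1e+10 m.
From Kepler's third law, (T₁/T₂)² = (a₁/a₂)³, so T₁/T₂ = (a₁/a₂)^(3/2).
a₁/a₂ = 1e+08 / 1e+10 = 0.01.
T₁/T₂ = (0.01)^(3/2) ≈ 0.001.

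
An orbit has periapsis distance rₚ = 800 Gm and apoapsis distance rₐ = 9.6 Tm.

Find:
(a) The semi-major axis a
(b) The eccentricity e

Convert to SI: rₚ = 800 Gm = 8e+11 m; rₐ = 9.6 Tm = 9.6e+12 m.
(a) a = (rₚ + rₐ) / 2 = (8e+11 + 9.6e+12) / 2 ≈ 5.2e+12 m = 5.2 Tm.
(b) e = (rₐ − rₚ) / (rₐ + rₚ) = (9.6e+12 − 8e+11) / (9.6e+12 + 8e+11) ≈ 0.8462.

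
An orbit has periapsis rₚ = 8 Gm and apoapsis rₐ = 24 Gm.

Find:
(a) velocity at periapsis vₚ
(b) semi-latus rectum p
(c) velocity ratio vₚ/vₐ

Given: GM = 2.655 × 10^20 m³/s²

Convert to SI: rₚ = 8 Gm = 8e+09 m; rₐ = 24 Gm = 2.4e+10 m.
(a) With a = (rₚ + rₐ)/2 = 1.6e+10 m, vₚ = √(GM (2/rₚ − 1/a)) = √(2.655e+20 · (2/8e+09 − 1/1.6e+10)) m/s ≈ 2.231e+05 m/s
(b) From a = (rₚ + rₐ)/2 = 1.6e+10 m and e = (rₐ − rₚ)/(rₐ + rₚ) = 0.5, p = a(1 − e²) = 1.6e+10 · (1 − (0.5)²) ≈ 1.2e+10 m
(c) Conservation of angular momentum (rₚvₚ = rₐvₐ) gives vₚ/vₐ = rₐ/rₚ = 2.4e+10/8e+09 ≈ 3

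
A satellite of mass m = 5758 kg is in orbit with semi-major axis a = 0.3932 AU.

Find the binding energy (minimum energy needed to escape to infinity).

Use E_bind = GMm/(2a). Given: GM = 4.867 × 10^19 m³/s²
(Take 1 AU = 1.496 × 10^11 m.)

Convert to SI: a = 0.3932 AU = 5.88227e+10 m.
Total orbital energy is E = −GMm/(2a); binding energy is E_bind = −E = GMm/(2a).
E_bind = 4.867e+19 · 5758 / (2 · 5.88227e+10) J ≈ 2.382e+12 J = 2.382 TJ.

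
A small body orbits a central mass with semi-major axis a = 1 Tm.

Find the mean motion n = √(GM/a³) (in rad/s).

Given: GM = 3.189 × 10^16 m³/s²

Convert to SI: a = 1 Tm = 1e+12 m.
n = √(GM / a³).
n = √(3.189e+16 / (1e+12)³) rad/s ≈ 1.786e-10 rad/s.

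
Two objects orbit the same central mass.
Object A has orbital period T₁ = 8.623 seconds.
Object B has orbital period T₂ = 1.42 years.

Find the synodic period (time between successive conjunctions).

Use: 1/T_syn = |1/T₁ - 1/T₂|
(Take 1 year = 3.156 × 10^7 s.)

Convert to SI: T₂ = 1.42 years = 4.48152e+07 s.
T_syn = |T₁ · T₂ / (T₁ − T₂)|.
T_syn = |8.623 · 4.48152e+07 / (8.623 − 4.48152e+07)| s ≈ 8.623 s = 8.623 seconds.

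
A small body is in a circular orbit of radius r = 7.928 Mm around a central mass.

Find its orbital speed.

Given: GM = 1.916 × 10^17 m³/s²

Convert to SI: r = 7.928 Mm = 7.928e+06 m.
For a circular orbit, gravity supplies the centripetal force, so v = √(GM / r).
v = √(1.916e+17 / 7.928e+06) m/s ≈ 1.555e+05 m/s = 155.5 km/s.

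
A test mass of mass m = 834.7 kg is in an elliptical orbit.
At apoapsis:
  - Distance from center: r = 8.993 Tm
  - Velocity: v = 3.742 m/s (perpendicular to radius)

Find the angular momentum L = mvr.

Convert to SI: r = 8.993 Tm = 8.993e+12 m.
Since v is perpendicular to r, L = m · v · r.
L = 834.7 · 3.742 · 8.993e+12 kg·m²/s ≈ 2.809e+16 kg·m²/s.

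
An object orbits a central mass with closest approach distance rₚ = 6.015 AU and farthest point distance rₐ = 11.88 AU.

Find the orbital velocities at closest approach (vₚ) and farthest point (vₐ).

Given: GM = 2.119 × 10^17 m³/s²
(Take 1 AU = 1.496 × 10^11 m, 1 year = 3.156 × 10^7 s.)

Convert to SI: rₚ = 6.015 AU = 8.99844e+11 m; rₐ = 11.88 AU = 1.77725e+12 m.
Use the vis-viva equation v² = GM(2/r − 1/a) with a = (rₚ + rₐ)/2 = (8.99844e+11 + 1.77725e+12)/2 = 1.33855e+12 m.
vₚ = √(GM · (2/rₚ − 1/a)) = √(2.119e+17 · (2/8.99844e+11 − 1/1.33855e+12)) m/s ≈ 559.2 m/s = 0.118 AU/year.
vₐ = √(GM · (2/rₐ − 1/a)) = √(2.119e+17 · (2/1.77725e+12 − 1/1.33855e+12)) m/s ≈ 283.1 m/s = 0.05973 AU/year.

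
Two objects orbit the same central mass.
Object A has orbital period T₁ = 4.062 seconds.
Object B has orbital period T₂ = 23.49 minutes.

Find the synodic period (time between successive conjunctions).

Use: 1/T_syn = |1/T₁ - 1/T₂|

Convert to SI: T₂ = 23.49 minutes = 1409.4 s.
T_syn = |T₁ · T₂ / (T₁ − T₂)|.
T_syn = |4.062 · 1409.4 / (4.062 − 1409.4)| s ≈ 4.074 s = 4.074 seconds.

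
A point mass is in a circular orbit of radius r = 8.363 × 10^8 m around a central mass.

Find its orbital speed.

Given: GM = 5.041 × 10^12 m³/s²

For a circular orbit, gravity supplies the centripetal force, so v = √(GM / r).
v = √(5.041e+12 / 8.363e+08) m/s ≈ 77.64 m/s = 77.64 m/s.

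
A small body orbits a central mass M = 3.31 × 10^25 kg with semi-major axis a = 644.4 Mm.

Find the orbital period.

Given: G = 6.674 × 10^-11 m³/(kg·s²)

Convert to SI: a = 644.4 Mm = 6.444e+08 m.
GM = G · M = 6.674e-11 · 3.31e+25 = 2.20909e+15 m³/s².
Kepler's third law: T = 2π √(a³ / GM).
Substituting a = 6.444e+08 m and GM = 2.20909e+15 m³/s²:
T = 2π √((6.444e+08)³ / 2.20909e+15) s
T ≈ 2.187e+06 s = 25.31 days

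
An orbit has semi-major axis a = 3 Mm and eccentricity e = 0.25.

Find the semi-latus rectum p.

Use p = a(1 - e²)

Convert to SI: a = 3 Mm = 3e+06 m.
p = a (1 − e²).
p = 3e+06 · (1 − (0.25)²) = 3e+06 · 0.9375 ≈ 2.812e+06 m = 2.812 Mm.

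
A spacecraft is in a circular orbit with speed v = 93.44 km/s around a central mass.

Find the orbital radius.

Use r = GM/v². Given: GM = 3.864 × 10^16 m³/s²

Convert to SI: v = 93.44 km/s = 93440 m/s.
For a circular orbit, v² = GM / r, so r = GM / v².
r = 3.864e+16 / (93440)² m ≈ 4.426e+06 m = 4.426 Mm.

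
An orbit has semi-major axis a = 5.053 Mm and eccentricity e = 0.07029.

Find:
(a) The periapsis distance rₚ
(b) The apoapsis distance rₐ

Convert to SI: a = 5.053 Mm = 5.053e+06 m.
(a) rₚ = a(1 − e) = 5.053e+06 · (1 − 0.07029) = 5.053e+06 · 0.92971 ≈ 4.698e+06 m = 4.698 Mm.
(b) rₐ = a(1 + e) = 5.053e+06 · (1 + 0.07029) = 5.053e+06 · 1.07029 ≈ 5.408e+06 m = 5.408 Mm.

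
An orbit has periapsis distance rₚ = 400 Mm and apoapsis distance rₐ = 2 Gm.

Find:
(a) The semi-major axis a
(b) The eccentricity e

Convert to SI: rₚ = 400 Mm = 4e+08 m; rₐ = 2 Gm = 2e+09 m.
(a) a = (rₚ + rₐ) / 2 = (4e+08 + 2e+09) / 2 ≈ 1.2e+09 m = 1.2 Gm.
(b) e = (rₐ − rₚ) / (rₐ + rₚ) = (2e+09 − 4e+08) / (2e+09 + 4e+08) ≈ 0.6667.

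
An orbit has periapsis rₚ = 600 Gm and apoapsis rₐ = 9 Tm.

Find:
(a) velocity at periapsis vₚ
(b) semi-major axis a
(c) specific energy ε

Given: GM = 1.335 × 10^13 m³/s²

Convert to SI: rₚ = 600 Gm = 6e+11 m; rₐ = 9 Tm = 9e+12 m.
(a) With a = (rₚ + rₐ)/2 = 4.8e+12 m, vₚ = √(GM (2/rₚ − 1/a)) = √(1.335e+13 · (2/6e+11 − 1/4.8e+12)) m/s ≈ 6.459 m/s
(b) a = (rₚ + rₐ)/2 = (6e+11 + 9e+12)/2 ≈ 4.8e+12 m
(c) With a = (rₚ + rₐ)/2 = 4.8e+12 m, ε = −GM/(2a) = −1.335e+13/(2 · 4.8e+12) J/kg ≈ -1.391 J/kg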